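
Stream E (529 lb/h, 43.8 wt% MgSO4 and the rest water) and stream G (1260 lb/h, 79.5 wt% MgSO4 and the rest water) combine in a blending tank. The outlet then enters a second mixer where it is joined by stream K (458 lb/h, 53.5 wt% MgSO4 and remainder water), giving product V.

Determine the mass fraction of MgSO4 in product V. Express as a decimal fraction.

0.6580

Overall, product flow = 2247 lb/h.
MgSO4 in = 529×0.438 + 1260×0.795 + 458×0.535 = 1478.4 lb/h.
MgSO4 fraction in V = 0.6580.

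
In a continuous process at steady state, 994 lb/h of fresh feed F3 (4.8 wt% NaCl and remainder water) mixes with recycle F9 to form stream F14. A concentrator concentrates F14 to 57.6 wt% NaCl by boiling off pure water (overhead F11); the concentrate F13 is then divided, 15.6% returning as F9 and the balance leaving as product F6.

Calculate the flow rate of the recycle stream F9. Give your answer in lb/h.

15.31 lb/h

Overall NaCl balance (none leaves overhead): NaCl in fresh feed = NaCl in product, i.e. 994×0.048 = (1−0.156)·F13·0.576.
F13 = 47.712/(0.576×0.844) = 98.144 lb/h.
Recycle F9 = 0.156×98.144 = 15.31 lb/h.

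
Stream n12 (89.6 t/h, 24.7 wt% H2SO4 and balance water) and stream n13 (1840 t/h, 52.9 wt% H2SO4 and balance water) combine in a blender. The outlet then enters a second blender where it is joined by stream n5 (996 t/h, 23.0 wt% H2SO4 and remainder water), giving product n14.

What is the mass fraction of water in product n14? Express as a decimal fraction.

Overall, product flow = 2925.6 t/h.
water in = 89.6×0.753 + 1840×0.471 + 996×0.770 = 1701 t/h.
water fraction in n14 = 0.5814.

0.5814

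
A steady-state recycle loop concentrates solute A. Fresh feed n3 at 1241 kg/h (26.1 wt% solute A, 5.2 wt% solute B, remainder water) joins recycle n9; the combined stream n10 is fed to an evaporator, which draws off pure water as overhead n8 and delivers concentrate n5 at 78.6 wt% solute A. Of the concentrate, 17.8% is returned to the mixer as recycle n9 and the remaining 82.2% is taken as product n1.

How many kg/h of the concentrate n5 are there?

Overall solute A balance (none leaves overhead): solute A in fresh feed = solute A in product, i.e. 1241×0.261 = (1−0.178)·n5·0.786.
n5 = 323.9/(0.786×0.822) = 501.32 kg/h.

501.3 kg/h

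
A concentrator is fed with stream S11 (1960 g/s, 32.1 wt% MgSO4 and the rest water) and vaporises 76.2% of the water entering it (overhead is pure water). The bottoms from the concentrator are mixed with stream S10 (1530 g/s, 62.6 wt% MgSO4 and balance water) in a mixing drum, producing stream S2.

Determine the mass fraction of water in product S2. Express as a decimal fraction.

Vapour removed = 0.762×0.679×1960 = 1014.1 g/s; concentrate = 945.9 g/s.
water reaching the mixer = 316.74 (from concentrate) + 1530×0.374 = 888.96 g/s.
Product flow = 945.9 + 1530 = 2475.9 g/s; water fraction = 0.359.

0.359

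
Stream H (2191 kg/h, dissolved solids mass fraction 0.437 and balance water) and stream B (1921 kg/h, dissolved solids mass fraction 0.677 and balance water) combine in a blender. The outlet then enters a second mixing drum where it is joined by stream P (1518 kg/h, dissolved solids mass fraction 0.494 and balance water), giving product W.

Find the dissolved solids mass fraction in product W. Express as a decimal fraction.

0.534

Overall, product flow = 5630 kg/h.
dissolved solids in = 2191×0.437 + 1921×0.677 + 1518×0.494 = 3007.9 kg/h.
dissolved solids fraction in W = 0.534.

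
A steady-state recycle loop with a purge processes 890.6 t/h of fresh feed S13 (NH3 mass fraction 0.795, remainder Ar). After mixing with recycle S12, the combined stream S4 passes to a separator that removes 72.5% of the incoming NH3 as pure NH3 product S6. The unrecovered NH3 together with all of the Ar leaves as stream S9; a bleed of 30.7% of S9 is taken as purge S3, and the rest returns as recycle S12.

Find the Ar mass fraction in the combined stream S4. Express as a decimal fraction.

0.405

Ar enters only via S13 and leaves only via the purge: 890.6×0.205 = 0.307×(Ar in S9), and the separator passes all Ar, so Ar in S4 = Ar in S9 = 594.7 t/h.
NH3 in S4: m_A = 890.6×0.795 + (1−0.307)·(1−0.725)·m_A, so m_A = 708.03/0.8094 = 874.73 t/h.
S4 = 874.73 + 594.7 = 1469.4 t/h.
Ar fraction in S4 = 594.7/1469.4 = 0.405.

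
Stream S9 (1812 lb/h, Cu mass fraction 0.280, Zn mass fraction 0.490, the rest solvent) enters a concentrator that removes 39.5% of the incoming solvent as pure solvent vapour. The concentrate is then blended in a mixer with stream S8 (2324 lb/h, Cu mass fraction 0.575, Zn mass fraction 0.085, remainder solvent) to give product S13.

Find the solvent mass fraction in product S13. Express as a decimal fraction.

0.262

Vapour removed = 0.395×0.230×1812 = 164.62 lb/h; concentrate = 1647.4 lb/h.
solvent reaching the mixer = 252.14 (from concentrate) + 2324×0.340 = 1042.3 lb/h.
Product flow = 1647.4 + 2324 = 3971.4 lb/h; solvent fraction = 0.262.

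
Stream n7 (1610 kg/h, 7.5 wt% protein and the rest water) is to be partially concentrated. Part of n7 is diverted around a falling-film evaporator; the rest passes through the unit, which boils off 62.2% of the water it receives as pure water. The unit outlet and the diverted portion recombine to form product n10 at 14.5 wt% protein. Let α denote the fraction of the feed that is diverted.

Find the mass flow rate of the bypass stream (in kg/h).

All 1610×0.075 = 120.75 kg/h of protein reaches n10, so n10 = 120.75/0.145 = 832.76 kg/h and vapour = 777.24 kg/h.
The evaporator receives (1−α)·1610 of feed at 0.925 water and removes 0.622 of that water:
0.622×0.925×(1−α)×1610 = 777.24
(1−α) = 777.24/926.31 = 0.8391;  α = 0.1609.
Bypass flow = 0.1609×1610 = 259.1 kg/h.

259.1 kg/h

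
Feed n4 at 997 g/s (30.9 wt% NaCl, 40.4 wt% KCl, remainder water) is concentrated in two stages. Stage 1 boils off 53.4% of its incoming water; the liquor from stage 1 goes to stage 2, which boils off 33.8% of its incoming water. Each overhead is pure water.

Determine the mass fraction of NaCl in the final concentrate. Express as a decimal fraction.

water in feed = 997×0.287 = 286.14 g/s.
After stage 1: water left = (1−0.534)×286.14 = 133.34; stream total = 844.2 g/s.
After stage 2: water left = (1−0.338)×133.34 = 88.272; final concentrate = 799.13 g/s.
NaCl fraction = 308.07/799.13 = 0.386.

0.386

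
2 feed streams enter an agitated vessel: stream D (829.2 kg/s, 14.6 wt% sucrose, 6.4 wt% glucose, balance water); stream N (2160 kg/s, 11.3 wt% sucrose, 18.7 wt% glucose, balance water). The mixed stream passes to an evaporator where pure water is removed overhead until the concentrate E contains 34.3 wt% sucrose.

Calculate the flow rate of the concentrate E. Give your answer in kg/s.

sucrose entering = 829.2×0.146 + 2160×0.113 = 365.14 kg/s.
All sucrose reports to E, so E = 365.14/0.343 = 1064.6 kg/s.

1065 kg/s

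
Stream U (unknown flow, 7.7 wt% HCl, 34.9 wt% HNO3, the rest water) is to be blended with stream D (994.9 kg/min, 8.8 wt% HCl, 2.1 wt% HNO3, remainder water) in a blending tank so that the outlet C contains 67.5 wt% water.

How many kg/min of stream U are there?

2128 kg/min

Let U be the unknown flow. Total out = 994.9 + U.
water balance: 886.46 + 0.574·U = 0.675·(994.9 + U)
(0.574 − 0.675)·U = 0.675×994.9 − 886.46 = -214.9
U = -214.9 / -0.101 = 2127.7 kg/min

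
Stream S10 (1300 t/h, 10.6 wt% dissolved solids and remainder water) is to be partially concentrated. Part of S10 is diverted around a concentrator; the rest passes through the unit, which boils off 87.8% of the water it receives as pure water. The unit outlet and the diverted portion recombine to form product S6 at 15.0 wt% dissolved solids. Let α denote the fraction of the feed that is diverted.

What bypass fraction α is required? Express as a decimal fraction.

All 1300×0.106 = 137.8 t/h of dissolved solids reaches S6, so S6 = 137.8/0.150 = 918.67 t/h and vapour = 381.33 t/h.
The evaporator receives (1−α)·1300 of feed at 0.894 water and removes 0.878 of that water:
0.878×0.894×(1−α)×1300 = 381.33
(1−α) = 381.33/1020.4 = 0.3737;  α = 0.6263.

0.626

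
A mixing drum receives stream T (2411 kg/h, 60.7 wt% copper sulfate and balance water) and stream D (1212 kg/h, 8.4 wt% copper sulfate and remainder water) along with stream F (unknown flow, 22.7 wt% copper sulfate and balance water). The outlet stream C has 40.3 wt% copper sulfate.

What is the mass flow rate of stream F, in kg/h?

Let F be the unknown flow. Total out = 3623 + F.
copper sulfate balance: 1565.3 + 0.227·F = 0.403·(3623 + F)
(0.227 − 0.403)·F = 0.403×3623 − 1565.3 = -105.22
F = -105.22 / -0.176 = 597.82 kg/h

597.8 kg/h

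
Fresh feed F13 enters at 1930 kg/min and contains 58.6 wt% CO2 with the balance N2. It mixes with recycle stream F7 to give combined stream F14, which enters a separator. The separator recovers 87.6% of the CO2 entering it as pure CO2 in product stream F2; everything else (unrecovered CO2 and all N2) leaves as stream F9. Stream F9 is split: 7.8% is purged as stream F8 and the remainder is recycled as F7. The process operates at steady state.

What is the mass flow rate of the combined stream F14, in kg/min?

11520 kg/min

N2 enters only via F13 and leaves only via the purge: 1930×0.414 = 0.078×(N2 in F9), and the separator passes all N2, so N2 in F14 = N2 in F9 = 10244 kg/min.
CO2 in F14: m_A = 1930×0.586 + (1−0.078)·(1−0.876)·m_A, so m_A = 1131/0.8857 = 1277 kg/min.
F14 = 1277 + 10244 = 11521 kg/min.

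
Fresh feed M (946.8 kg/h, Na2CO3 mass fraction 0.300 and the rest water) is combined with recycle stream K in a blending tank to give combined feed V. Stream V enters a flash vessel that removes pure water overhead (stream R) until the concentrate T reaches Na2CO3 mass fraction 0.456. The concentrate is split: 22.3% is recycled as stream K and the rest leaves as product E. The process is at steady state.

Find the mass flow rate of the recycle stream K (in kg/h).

178.8 kg/h

Overall Na2CO3 balance (none leaves overhead): Na2CO3 in fresh feed = Na2CO3 in product, i.e. 946.8×0.300 = (1−0.223)·T·0.456.
T = 284.04/(0.456×0.777) = 801.67 kg/h.
Recycle K = 0.223×801.67 = 178.77 kg/h.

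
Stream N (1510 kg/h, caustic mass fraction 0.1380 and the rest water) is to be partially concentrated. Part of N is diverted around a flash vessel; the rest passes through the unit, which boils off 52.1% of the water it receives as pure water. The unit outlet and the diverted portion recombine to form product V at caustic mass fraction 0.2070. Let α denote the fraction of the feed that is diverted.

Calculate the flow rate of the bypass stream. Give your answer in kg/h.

All 1510×0.138 = 208.38 kg/h of caustic reaches V, so V = 208.38/0.207 = 1006.7 kg/h and vapour = 503.33 kg/h.
The evaporator receives (1−α)·1510 of feed at 0.862 water and removes 0.521 of that water:
0.521×0.862×(1−α)×1510 = 503.33
(1−α) = 503.33/678.14 = 0.7422;  α = 0.2578.
Bypass flow = 0.2578×1510 = 389.24 kg/h.

389.2 kg/h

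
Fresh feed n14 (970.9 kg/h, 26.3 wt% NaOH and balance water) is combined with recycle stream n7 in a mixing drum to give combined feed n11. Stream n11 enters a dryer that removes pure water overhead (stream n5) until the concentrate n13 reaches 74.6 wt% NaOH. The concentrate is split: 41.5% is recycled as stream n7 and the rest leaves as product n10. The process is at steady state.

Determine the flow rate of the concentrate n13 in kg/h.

Overall NaOH balance (none leaves overhead): NaOH in fresh feed = NaOH in product, i.e. 970.9×0.263 = (1−0.415)·n13·0.746.
n13 = 255.35/(0.746×0.585) = 585.11 kg/h.

585.1 kg/h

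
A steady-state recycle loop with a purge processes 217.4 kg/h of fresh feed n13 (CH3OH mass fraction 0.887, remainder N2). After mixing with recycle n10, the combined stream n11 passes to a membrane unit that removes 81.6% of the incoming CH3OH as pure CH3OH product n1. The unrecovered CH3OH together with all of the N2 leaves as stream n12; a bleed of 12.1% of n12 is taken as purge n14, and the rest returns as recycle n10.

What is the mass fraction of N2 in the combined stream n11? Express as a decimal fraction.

N2 enters only via n13 and leaves only via the purge: 217.4×0.113 = 0.121×(N2 in n12), and the membrane unit passes all N2, so N2 in n11 = N2 in n12 = 203.03 kg/h.
CH3OH in n11: m_A = 217.4×0.887 + (1−0.121)·(1−0.816)·m_A, so m_A = 192.83/0.8383 = 230.04 kg/h.
n11 = 230.04 + 203.03 = 433.07 kg/h.
N2 fraction in n11 = 203.03/433.07 = 0.469.

0.469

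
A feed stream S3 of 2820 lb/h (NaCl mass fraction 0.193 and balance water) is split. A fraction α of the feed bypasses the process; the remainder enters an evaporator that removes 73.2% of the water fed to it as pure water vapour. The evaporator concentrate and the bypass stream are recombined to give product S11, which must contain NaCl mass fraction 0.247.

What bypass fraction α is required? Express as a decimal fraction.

All 2820×0.193 = 544.26 lb/h of NaCl reaches S11, so S11 = 544.26/0.247 = 2203.5 lb/h and vapour = 616.52 lb/h.
The evaporator receives (1−α)·2820 of feed at 0.807 water and removes 0.732 of that water:
0.732×0.807×(1−α)×2820 = 616.52
(1−α) = 616.52/1665.8 = 0.3701;  α = 0.6299.

0.630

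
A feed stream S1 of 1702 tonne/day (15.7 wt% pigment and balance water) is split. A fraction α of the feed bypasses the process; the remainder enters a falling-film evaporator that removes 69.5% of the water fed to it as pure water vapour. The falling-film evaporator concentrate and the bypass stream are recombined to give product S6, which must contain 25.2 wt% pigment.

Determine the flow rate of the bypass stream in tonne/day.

606.9 tonne/day

All 1702×0.157 = 267.21 tonne/day of pigment reaches S6, so S6 = 267.21/0.252 = 1060.4 tonne/day and vapour = 641.63 tonne/day.
The evaporator receives (1−α)·1702 of feed at 0.843 water and removes 0.695 of that water:
0.695×0.843×(1−α)×1702 = 641.63
(1−α) = 641.63/997.18 = 0.6434;  α = 0.3566.
Bypass flow = 0.3566×1702 = 606.86 tonne/day.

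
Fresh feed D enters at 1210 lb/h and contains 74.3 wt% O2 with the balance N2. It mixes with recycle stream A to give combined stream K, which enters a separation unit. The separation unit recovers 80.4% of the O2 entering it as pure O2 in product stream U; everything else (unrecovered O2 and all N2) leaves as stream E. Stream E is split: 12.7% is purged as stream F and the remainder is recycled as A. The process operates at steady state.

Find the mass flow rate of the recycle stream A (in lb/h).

N2 enters only via D and leaves only via the purge: 1210×0.257 = 0.127×(N2 in E), and the separation unit passes all N2, so N2 in K = N2 in E = 2448.6 lb/h.
O2 in K: m_A = 1210×0.743 + (1−0.127)·(1−0.804)·m_A, so m_A = 899.03/0.8289 = 1084.6 lb/h.
E = (1−0.804)×1084.6 + 2448.6 = 2661.2 lb/h.
Recycle A = (1−0.127)×2661.2 = 2323.2 lb/h.

2323 lb/h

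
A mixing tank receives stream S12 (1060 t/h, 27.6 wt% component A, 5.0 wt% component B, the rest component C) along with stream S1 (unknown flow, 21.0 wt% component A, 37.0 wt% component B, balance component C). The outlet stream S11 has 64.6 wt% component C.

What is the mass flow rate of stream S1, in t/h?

131.3 t/h

Let S1 be the unknown flow. Total out = 1060 + S1.
component C balance: 714.44 + 0.420·S1 = 0.646·(1060 + S1)
(0.420 − 0.646)·S1 = 0.646×1060 − 714.44 = -29.68
S1 = -29.68 / -0.226 = 131.33 t/h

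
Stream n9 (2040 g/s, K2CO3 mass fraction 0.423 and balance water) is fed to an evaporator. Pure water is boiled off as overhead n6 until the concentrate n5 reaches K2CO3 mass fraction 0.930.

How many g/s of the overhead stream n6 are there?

1112 g/s

K2CO3 is conserved: 2040×0.423 = 862.92 g/s all reports to the concentrate.
Concentrate = 862.92/(target fraction) = 927.87 g/s.
Overhead = 2040 − 927.87 = 1112.1 g/s.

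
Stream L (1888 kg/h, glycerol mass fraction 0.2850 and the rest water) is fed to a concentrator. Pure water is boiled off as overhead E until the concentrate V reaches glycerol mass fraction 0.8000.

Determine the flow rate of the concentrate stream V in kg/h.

glycerol is conserved: 1888×0.285 = 538.08 kg/h all reports to the concentrate.
Concentrate = 538.08/(target fraction) = 672.6 kg/h.

672.6 kg/h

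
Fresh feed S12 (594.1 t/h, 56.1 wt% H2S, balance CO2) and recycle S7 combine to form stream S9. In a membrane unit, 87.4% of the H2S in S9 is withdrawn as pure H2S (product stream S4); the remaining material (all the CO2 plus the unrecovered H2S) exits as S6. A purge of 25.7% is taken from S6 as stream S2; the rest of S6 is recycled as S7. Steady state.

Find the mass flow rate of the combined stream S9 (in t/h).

1383 t/h

CO2 enters only via S12 and leaves only via the purge: 594.1×0.439 = 0.257×(CO2 in S6), and the membrane unit passes all CO2, so CO2 in S9 = CO2 in S6 = 1014.8 t/h.
H2S in S9: m_A = 594.1×0.561 + (1−0.257)·(1−0.874)·m_A, so m_A = 333.29/0.9064 = 367.71 t/h.
S9 = 367.71 + 1014.8 = 1382.5 t/h.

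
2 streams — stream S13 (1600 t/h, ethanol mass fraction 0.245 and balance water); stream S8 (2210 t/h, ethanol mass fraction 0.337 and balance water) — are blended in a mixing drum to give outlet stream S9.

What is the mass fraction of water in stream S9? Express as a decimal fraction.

0.702

Total flow out = 1600 + 2210 = 3810 t/h.
water in = 1600×0.755 + 2210×0.663 = 2673.2 t/h.
water mass fraction in S9 = 2673.2/3810 = 0.702.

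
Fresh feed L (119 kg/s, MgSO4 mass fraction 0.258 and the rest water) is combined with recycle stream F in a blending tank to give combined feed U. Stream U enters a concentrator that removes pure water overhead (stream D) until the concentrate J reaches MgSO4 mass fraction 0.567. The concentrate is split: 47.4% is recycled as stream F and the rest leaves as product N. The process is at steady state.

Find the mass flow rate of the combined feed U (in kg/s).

167.8 kg/s

Overall MgSO4 balance (none leaves overhead): MgSO4 in fresh feed = MgSO4 in product, i.e. 119×0.258 = (1−0.474)·J·0.567.
J = 30.702/(0.567×0.526) = 102.94 kg/s.
Recycle F = 0.474×102.94 = 48.795 kg/s.
Combined feed U = 119 + 48.795 = 167.8 kg/s.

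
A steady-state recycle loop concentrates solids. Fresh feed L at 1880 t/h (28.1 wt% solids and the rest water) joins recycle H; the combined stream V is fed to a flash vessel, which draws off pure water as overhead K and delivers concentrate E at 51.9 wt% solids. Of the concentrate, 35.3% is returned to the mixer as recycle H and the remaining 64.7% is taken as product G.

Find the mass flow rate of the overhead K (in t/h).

862.1 t/h

Overall solids balance (none leaves overhead): solids in fresh feed = solids in product, i.e. 1880×0.281 = (1−0.353)·E·0.519.
E = 528.28/(0.519×0.647) = 1573.2 t/h.
Recycle H = 0.353×1573.2 = 555.35 t/h.
Combined feed V = 1880 + 555.35 = 2435.4 t/h.
Overhead K = V − E = 2435.4 − 1573.2 = 862.12 t/h.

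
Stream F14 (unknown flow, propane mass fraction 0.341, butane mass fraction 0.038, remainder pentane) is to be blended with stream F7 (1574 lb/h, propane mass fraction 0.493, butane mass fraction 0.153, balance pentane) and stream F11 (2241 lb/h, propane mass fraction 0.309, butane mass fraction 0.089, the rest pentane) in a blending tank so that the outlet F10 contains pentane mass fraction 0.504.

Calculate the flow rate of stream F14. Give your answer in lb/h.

140.9 lb/h

Let F14 be the unknown flow. Total out = 3815 + F14.
pentane balance: 1906.3 + 0.621·F14 = 0.504·(3815 + F14)
(0.621 − 0.504)·F14 = 0.504×3815 − 1906.3 = 16.482
F14 = 16.482 / 0.117 = 140.87 lb/h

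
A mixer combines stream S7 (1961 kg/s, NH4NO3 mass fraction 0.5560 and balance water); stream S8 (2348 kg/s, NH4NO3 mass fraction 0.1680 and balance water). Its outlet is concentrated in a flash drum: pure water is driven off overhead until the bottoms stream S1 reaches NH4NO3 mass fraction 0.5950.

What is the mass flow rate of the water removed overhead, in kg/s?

NH4NO3 entering = 1961×0.556 + 2348×0.168 = 1484.8 kg/s.
All NH4NO3 reports to S1, so S1 = 1484.8/0.595 = 2495.4 kg/s.
Total feed = 4309 kg/s; overhead = 4309 − 2495.4 = 1813.6 kg/s.

1814 kg/s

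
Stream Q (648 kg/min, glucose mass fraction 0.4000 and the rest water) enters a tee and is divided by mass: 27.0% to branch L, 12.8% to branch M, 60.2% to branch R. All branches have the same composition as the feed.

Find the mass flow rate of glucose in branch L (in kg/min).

69.98 kg/min

Branch L total = 0.270×648 = 174.96 kg/min.
glucose in L = 0.400×174.96 = 69.984 kg/min.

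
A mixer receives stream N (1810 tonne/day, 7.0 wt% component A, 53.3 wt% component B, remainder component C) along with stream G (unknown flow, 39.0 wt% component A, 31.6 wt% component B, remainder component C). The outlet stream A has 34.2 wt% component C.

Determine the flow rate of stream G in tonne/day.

Let G be the unknown flow. Total out = 1810 + G.
component C balance: 718.57 + 0.294·G = 0.342·(1810 + G)
(0.294 − 0.342)·G = 0.342×1810 − 718.57 = -99.55
G = -99.55 / -0.048 = 2074 tonne/day

2074 tonne/day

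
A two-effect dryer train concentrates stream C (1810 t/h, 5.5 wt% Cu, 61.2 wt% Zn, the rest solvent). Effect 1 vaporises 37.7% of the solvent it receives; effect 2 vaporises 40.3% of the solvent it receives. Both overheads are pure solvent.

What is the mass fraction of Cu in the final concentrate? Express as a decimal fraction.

solvent in feed = 1810×0.333 = 602.73 t/h.
After stage 1: solvent left = (1−0.377)×602.73 = 375.5; stream total = 1582.8 t/h.
After stage 2: solvent left = (1−0.403)×375.5 = 224.17; final concentrate = 1431.4 t/h.
Cu fraction = 99.55/1431.4 = 0.070.

0.070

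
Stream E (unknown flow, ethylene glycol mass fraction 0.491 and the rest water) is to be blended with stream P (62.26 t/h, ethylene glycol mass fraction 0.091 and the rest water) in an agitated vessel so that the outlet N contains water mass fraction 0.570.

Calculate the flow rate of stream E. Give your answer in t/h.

346 t/h

Let E be the unknown flow. Total out = 62.26 + E.
water balance: 56.594 + 0.509·E = 0.570·(62.26 + E)
(0.509 − 0.570)·E = 0.570×62.26 − 56.594 = -21.106
E = -21.106 / -0.061 = 346 t/h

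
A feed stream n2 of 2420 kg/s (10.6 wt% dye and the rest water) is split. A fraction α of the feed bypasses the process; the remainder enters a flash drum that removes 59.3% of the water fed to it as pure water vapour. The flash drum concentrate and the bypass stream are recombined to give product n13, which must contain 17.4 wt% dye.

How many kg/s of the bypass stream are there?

All 2420×0.106 = 256.52 kg/s of dye reaches n13, so n13 = 256.52/0.174 = 1474.3 kg/s and vapour = 945.75 kg/s.
The evaporator receives (1−α)·2420 of feed at 0.894 water and removes 0.593 of that water:
0.593×0.894×(1−α)×2420 = 945.75
(1−α) = 945.75/1282.9 = 0.7372;  α = 0.2628.
Bypass flow = 0.2628×2420 = 636.05 kg/s.

636 kg/s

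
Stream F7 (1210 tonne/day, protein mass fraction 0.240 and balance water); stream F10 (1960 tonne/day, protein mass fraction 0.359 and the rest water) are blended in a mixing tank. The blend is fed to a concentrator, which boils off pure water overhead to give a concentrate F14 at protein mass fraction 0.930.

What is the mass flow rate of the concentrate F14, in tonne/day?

protein entering = 1210×0.240 + 1960×0.359 = 994.04 tonne/day.
All protein reports to F14, so F14 = 994.04/0.930 = 1068.9 tonne/day.

1069 tonne/day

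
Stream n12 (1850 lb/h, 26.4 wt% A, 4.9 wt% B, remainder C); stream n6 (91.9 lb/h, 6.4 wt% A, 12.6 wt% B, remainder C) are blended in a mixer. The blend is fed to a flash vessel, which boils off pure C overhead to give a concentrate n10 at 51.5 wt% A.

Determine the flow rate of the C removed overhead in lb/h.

A entering = 1850×0.264 + 91.9×0.064 = 494.28 lb/h.
All A reports to n10, so n10 = 494.28/0.515 = 959.77 lb/h.
Total feed = 1941.9 lb/h; overhead = 1941.9 − 959.77 = 982.13 lb/h.

982.1 lb/h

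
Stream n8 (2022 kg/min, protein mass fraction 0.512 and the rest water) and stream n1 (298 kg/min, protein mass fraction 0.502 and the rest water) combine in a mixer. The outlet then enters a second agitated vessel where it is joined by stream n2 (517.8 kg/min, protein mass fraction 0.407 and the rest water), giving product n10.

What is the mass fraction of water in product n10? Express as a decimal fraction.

0.508

Overall, product flow = 2837.8 kg/min.
water in = 2022×0.488 + 298×0.498 + 517.8×0.593 = 1442.2 kg/min.
water fraction in n10 = 0.508.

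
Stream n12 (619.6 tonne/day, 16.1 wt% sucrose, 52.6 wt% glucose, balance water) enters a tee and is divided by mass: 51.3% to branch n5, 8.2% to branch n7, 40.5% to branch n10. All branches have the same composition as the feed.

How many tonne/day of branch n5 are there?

317.9 tonne/day

Branch n5 flow = 0.513×619.6 = 317.85 tonne/day.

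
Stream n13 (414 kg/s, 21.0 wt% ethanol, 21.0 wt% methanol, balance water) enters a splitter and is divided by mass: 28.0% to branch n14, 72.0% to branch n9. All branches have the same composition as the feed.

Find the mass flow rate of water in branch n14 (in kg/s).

67.23 kg/s

Branch n14 total = 0.280×414 = 115.92 kg/s.
water in n14 = 0.580×115.92 = 67.234 kg/s.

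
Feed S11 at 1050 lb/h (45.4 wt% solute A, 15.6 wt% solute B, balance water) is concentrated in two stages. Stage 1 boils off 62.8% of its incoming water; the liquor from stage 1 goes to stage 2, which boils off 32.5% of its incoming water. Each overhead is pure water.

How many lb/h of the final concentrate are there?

743.3 lb/h

water in feed = 1050×0.390 = 409.5 lb/h.
After stage 1: water left = (1−0.628)×409.5 = 152.33; stream total = 792.83 lb/h.
After stage 2: water left = (1−0.325)×152.33 = 102.83; final concentrate = 743.33 lb/h.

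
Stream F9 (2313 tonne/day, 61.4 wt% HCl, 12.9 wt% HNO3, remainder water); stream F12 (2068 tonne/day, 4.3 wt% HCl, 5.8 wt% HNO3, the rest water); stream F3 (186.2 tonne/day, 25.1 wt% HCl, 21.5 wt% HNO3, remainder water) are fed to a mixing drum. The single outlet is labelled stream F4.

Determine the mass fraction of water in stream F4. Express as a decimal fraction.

Total flow out = 2313 + 2068 + 186.2 = 4567.2 tonne/day.
water in = 2313×0.257 + 2068×0.899 + 186.2×0.534 = 2553 tonne/day.
water mass fraction in F4 = 2553/4567.2 = 0.559.

0.559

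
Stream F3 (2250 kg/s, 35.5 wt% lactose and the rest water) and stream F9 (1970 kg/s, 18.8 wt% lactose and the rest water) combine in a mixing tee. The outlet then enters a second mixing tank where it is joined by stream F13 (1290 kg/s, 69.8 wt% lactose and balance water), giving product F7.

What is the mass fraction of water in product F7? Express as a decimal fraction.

Overall, product flow = 5510 kg/s.
water in = 2250×0.645 + 1970×0.812 + 1290×0.302 = 3440.5 kg/s.
water fraction in F7 = 0.624.

0.624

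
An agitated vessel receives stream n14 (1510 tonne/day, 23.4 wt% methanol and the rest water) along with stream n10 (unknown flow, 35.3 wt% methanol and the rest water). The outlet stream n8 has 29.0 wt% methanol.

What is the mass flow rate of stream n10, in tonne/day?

Let n10 be the unknown flow. Total out = 1510 + n10.
methanol balance: 353.34 + 0.353·n10 = 0.290·(1510 + n10)
(0.353 − 0.290)·n10 = 0.290×1510 − 353.34 = 84.56
n10 = 84.56 / 0.063 = 1342.2 tonne/day

1342 tonne/day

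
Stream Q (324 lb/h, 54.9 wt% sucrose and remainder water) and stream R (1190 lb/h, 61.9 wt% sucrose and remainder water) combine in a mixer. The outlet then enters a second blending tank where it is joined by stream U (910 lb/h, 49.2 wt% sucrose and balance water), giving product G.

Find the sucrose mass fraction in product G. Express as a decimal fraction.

Overall, product flow = 2424 lb/h.
sucrose in = 324×0.549 + 1190×0.619 + 910×0.492 = 1362.2 lb/h.
sucrose fraction in G = 0.5620.

0.5620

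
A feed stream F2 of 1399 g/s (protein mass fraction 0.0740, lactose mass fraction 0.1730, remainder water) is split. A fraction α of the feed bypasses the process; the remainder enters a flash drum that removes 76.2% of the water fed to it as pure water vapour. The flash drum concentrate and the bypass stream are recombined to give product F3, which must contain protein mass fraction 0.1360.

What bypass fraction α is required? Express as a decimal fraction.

0.205

All 1399×0.074 = 103.53 g/s of protein reaches F3, so F3 = 103.53/0.136 = 761.22 g/s and vapour = 637.78 g/s.
The evaporator receives (1−α)·1399 of feed at 0.753 water and removes 0.762 of that water:
0.762×0.753×(1−α)×1399 = 637.78
(1−α) = 637.78/802.73 = 0.7945;  α = 0.2055.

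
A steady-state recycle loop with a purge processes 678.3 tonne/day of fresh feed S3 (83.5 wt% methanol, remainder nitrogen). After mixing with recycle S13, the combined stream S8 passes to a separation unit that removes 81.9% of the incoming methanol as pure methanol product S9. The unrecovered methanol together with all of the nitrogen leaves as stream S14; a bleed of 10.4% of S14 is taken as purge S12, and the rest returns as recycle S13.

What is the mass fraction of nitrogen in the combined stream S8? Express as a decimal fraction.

nitrogen enters only via S3 and leaves only via the purge: 678.3×0.165 = 0.104×(nitrogen in S14), and the separation unit passes all nitrogen, so nitrogen in S8 = nitrogen in S14 = 1076.1 tonne/day.
methanol in S8: m_A = 678.3×0.835 + (1−0.104)·(1−0.819)·m_A, so m_A = 566.38/0.8378 = 676.01 tonne/day.
S8 = 676.01 + 1076.1 = 1752.2 tonne/day.
nitrogen fraction in S8 = 1076.1/1752.2 = 0.614.

0.614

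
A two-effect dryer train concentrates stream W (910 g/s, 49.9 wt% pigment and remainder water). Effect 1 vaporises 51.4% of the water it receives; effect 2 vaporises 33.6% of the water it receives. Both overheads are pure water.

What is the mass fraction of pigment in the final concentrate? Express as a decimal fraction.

water in feed = 910×0.501 = 455.91 g/s.
After stage 1: water left = (1−0.514)×455.91 = 221.57; stream total = 675.66 g/s.
After stage 2: water left = (1−0.336)×221.57 = 147.12; final concentrate = 601.21 g/s.
pigment fraction = 454.09/601.21 = 0.755.

0.755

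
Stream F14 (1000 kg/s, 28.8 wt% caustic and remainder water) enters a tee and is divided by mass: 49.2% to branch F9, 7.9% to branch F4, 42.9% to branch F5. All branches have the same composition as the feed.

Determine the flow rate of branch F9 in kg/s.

Branch F9 flow = 0.492×1000 = 492 kg/s.

492 kg/s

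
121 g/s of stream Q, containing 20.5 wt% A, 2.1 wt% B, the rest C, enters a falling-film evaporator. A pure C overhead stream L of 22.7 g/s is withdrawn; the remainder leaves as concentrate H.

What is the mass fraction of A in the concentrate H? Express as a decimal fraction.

A is not removed: 121×0.205 = 24.805 g/s of A enters H.
Concentrate = 121 − 22.7 = 98.3 g/s.
Mass fraction = 24.805/98.3 = 0.252.

0.252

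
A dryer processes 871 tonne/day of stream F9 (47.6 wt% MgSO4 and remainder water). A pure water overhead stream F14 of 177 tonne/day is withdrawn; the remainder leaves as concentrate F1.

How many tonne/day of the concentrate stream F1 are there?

Concentrate = 871 − 177 = 694 tonne/day.

694 tonne/day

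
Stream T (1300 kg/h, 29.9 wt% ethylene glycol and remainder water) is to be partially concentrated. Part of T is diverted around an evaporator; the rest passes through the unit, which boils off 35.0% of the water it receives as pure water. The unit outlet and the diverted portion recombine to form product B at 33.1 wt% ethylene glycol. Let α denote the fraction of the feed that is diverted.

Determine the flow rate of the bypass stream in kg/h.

787.8 kg/h

All 1300×0.299 = 388.7 kg/h of ethylene glycol reaches B, so B = 388.7/0.331 = 1174.3 kg/h and vapour = 125.68 kg/h.
The evaporator receives (1−α)·1300 of feed at 0.701 water and removes 0.350 of that water:
0.350×0.701×(1−α)×1300 = 125.68
(1−α) = 125.68/318.95 = 0.3940;  α = 0.6060.
Bypass flow = 0.6060×1300 = 787.75 kg/h.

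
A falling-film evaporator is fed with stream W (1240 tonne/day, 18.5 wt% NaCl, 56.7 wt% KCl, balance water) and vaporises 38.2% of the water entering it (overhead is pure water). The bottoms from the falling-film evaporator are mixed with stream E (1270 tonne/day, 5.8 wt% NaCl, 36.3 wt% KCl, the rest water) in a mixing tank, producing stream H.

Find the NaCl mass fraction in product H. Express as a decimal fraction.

Vapour removed = 0.382×0.248×1240 = 117.47 tonne/day; concentrate = 1122.5 tonne/day.
NaCl reaching the mixer = 229.4 (from concentrate) + 1270×0.058 = 303.06 tonne/day.
Product flow = 1122.5 + 1270 = 2392.5 tonne/day; NaCl fraction = 0.1267.

0.1267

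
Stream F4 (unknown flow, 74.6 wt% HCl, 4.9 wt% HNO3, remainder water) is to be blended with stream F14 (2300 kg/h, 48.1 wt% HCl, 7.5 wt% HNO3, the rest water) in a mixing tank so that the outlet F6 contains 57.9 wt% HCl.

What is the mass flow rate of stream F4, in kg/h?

Let F4 be the unknown flow. Total out = 2300 + F4.
HCl balance: 1106.3 + 0.746·F4 = 0.579·(2300 + F4)
(0.746 − 0.579)·F4 = 0.579×2300 − 1106.3 = 225.4
F4 = 225.4 / 0.167 = 1349.7 kg/h

1350 kg/h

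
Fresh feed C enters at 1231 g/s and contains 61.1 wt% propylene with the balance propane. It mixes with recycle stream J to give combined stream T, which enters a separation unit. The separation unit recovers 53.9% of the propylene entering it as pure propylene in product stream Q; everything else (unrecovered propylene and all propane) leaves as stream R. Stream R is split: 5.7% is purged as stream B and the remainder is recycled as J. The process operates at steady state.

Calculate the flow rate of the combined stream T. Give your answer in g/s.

9732 g/s

propane enters only via C and leaves only via the purge: 1231×0.389 = 0.057×(propane in R), and the separation unit passes all propane, so propane in T = propane in R = 8401 g/s.
propylene in T: m_A = 1231×0.611 + (1−0.057)·(1−0.539)·m_A, so m_A = 752.14/0.5653 = 1330.6 g/s.
T = 1330.6 + 8401 = 9731.6 g/s.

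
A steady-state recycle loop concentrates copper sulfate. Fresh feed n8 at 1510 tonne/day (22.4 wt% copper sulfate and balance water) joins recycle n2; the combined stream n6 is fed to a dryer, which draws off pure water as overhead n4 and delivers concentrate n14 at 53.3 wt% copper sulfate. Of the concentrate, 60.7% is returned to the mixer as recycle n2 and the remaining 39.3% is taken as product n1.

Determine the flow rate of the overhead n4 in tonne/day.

Overall copper sulfate balance (none leaves overhead): copper sulfate in fresh feed = copper sulfate in product, i.e. 1510×0.224 = (1−0.607)·n14·0.533.
n14 = 338.24/(0.533×0.393) = 1614.7 tonne/day.
Recycle n2 = 0.607×1614.7 = 980.15 tonne/day.
Combined feed n6 = 1510 + 980.15 = 2490.2 tonne/day.
Overhead n4 = n6 − n14 = 2490.2 − 1614.7 = 875.4 tonne/day.

875.4 tonne/day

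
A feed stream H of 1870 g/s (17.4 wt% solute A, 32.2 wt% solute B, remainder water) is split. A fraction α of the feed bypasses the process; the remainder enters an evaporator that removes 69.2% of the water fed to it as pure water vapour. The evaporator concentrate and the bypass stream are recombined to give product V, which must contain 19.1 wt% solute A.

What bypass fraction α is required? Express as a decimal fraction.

All 1870×0.174 = 325.38 g/s of solute A reaches V, so V = 325.38/0.191 = 1703.6 g/s and vapour = 166.44 g/s.
The evaporator receives (1−α)·1870 of feed at 0.504 water and removes 0.692 of that water:
0.692×0.504×(1−α)×1870 = 166.44
(1−α) = 166.44/652.2 = 0.2552;  α = 0.7448.

0.745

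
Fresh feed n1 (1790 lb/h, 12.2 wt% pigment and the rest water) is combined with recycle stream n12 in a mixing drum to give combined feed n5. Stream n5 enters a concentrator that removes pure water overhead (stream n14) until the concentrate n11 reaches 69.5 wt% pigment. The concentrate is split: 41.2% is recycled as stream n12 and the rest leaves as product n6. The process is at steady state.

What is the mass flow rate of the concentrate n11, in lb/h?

534.4 lb/h

Overall pigment balance (none leaves overhead): pigment in fresh feed = pigment in product, i.e. 1790×0.122 = (1−0.412)·n11·0.695.
n11 = 218.38/(0.695×0.588) = 534.38 lb/h.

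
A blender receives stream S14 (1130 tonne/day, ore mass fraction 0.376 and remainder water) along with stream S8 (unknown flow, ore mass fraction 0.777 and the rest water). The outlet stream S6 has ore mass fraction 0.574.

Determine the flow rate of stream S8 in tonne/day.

1102 tonne/day

Let S8 be the unknown flow. Total out = 1130 + S8.
ore balance: 424.88 + 0.777·S8 = 0.574·(1130 + S8)
(0.777 − 0.574)·S8 = 0.574×1130 − 424.88 = 223.74
S8 = 223.74 / 0.203 = 1102.2 tonne/day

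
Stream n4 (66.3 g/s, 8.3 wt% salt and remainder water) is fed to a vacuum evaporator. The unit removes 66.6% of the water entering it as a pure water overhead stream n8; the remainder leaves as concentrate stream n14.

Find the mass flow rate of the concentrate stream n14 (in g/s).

25.81 g/s

water entering = 66.3×0.917 = 60.797 g/s; overhead removed = 0.666×60.797 = 40.491 g/s.
Concentrate = 66.3 − 40.491 = 25.809 g/s.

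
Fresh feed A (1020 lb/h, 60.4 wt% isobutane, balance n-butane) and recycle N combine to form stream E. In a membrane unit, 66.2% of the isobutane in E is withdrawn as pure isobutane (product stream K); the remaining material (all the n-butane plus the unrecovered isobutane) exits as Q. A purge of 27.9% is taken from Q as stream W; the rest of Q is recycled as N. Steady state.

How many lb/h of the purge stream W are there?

n-butane enters only via A and leaves only via the purge: 1020×0.396 = 0.279×(n-butane in Q), and the membrane unit passes all n-butane, so n-butane in E = n-butane in Q = 1447.7 lb/h.
isobutane in E: m_A = 1020×0.604 + (1−0.279)·(1−0.662)·m_A, so m_A = 616.08/0.7563 = 814.6 lb/h.
Q = (1−0.662)×814.6 + 1447.7 = 1723.1 lb/h.
Purge W = 0.279×1723.1 = 480.74 lb/h.

480.7 lb/h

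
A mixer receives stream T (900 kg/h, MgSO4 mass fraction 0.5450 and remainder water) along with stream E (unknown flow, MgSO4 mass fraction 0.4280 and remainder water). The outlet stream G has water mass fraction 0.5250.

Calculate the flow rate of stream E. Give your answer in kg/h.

1340 kg/h

Let E be the unknown flow. Total out = 900 + E.
water balance: 409.5 + 0.572·E = 0.525·(900 + E)
(0.572 − 0.525)·E = 0.525×900 − 409.5 = 63
E = 63 / 0.047 = 1340.4 kg/h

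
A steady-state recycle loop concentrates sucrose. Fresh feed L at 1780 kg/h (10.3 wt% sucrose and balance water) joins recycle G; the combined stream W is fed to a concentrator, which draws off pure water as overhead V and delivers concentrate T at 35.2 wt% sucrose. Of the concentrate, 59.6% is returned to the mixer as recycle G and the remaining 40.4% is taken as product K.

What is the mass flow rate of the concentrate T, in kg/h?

Overall sucrose balance (none leaves overhead): sucrose in fresh feed = sucrose in product, i.e. 1780×0.103 = (1−0.596)·T·0.352.
T = 183.34/(0.352×0.404) = 1289.2 kg/h.

1289 kg/h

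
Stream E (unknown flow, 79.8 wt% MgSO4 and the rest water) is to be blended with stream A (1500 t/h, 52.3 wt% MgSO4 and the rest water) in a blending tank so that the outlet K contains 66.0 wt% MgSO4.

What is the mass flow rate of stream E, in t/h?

1489 t/h

Let E be the unknown flow. Total out = 1500 + E.
MgSO4 balance: 784.5 + 0.798·E = 0.660·(1500 + E)
(0.798 − 0.660)·E = 0.660×1500 − 784.5 = 205.5
E = 205.5 / 0.138 = 1489.1 t/h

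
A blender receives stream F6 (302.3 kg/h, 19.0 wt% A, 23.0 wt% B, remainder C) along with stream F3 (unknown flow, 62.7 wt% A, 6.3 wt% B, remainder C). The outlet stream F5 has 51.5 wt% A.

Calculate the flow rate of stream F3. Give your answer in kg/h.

877.2 kg/h

Let F3 be the unknown flow. Total out = 302.3 + F3.
A balance: 57.437 + 0.627·F3 = 0.515·(302.3 + F3)
(0.627 − 0.515)·F3 = 0.515×302.3 − 57.437 = 98.248
F3 = 98.248 / 0.112 = 877.21 kg/h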